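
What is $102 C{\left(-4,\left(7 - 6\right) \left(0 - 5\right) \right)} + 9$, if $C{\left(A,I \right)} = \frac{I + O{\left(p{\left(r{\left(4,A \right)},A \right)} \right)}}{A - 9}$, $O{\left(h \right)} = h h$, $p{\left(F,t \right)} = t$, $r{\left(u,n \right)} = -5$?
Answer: $- \frac{1005}{13} \approx -77.308$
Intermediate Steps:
$O{\left(h \right)} = h^{2}$
$C{\left(A,I \right)} = \frac{I + A^{2}}{-9 + A}$ ($C{\left(A,I \right)} = \frac{I + A^{2}}{A - 9} = \frac{I + A^{2}}{-9 + A}$)
$102 C{\left(-4,\left(7 - 6\right) \left(0 - 5\right) \right)} + 9 = 102 \frac{\left(7 - 6\right) \left(0 - 5\right) + \left(-4\right)^{2}}{-9 - 4} + 9 = 102 \frac{1 \left(-5\right) + 16}{-13} + 9 = 102 \left(- \frac{-5 + 16}{13}\right) + 9 = 102 \left(\left(- \frac{1}{13}\right) 11\right) + 9 = 102 \left(- \frac{11}{13}\right) + 9 = - \frac{1122}{13} + 9 = - \frac{1005}{13}$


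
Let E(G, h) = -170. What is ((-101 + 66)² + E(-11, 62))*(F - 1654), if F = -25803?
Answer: -28967135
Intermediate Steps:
((-101 + 66)² + E(-11, 62))*(F - 1654) = ((-101 + 66)² - 170)*(-25803 - 1654) = ((-35)² - 170)*(-27457) = (1225 - 170)*(-27457) = 1055*(-27457) = -28967135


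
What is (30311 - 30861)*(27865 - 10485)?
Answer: -9559000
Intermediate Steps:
(30311 - 30861)*(27865 - 10485) = -550*17380 = -9559000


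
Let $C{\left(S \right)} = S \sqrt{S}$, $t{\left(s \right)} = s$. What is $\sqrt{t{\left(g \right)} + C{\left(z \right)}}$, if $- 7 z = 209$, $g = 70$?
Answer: $\frac{\sqrt{3430 - 209 i \sqrt{1463}}}{7} \approx 11.125 - 7.3324 i$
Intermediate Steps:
$z = - \frac{209}{7}$ ($z = \left(- \frac{1}{7}\right) 209 = - \frac{209}{7} \approx -29.857$)
$C{\left(S \right)} = S^{\frac{3}{2}}$
$\sqrt{t{\left(g \right)} + C{\left(z \right)}} = \sqrt{70 + \left(- \frac{209}{7}\right)^{\frac{3}{2}}} = \sqrt{70 - \frac{209 i \sqrt{1463}}{49}}$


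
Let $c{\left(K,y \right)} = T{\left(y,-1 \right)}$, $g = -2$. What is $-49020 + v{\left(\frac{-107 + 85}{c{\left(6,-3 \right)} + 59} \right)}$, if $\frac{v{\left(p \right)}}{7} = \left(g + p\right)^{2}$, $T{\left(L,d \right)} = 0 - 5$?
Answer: $- \frac{35706005}{729} \approx -48979.0$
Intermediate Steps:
$T{\left(L,d \right)} = -5$ ($T{\left(L,d \right)} = 0 - 5 = -5$)
$c{\left(K,y \right)} = -5$
$v{\left(p \right)} = 7 \left(-2 + p\right)^{2}$
$-49020 + v{\left(\frac{-107 + 85}{c{\left(6,-3 \right)} + 59} \right)} = -49020 + 7 \left(-2 + \frac{-107 + 85}{-5 + 59}\right)^{2} = -49020 + 7 \left(-2 - \frac{22}{54}\right)^{2} = -49020 + 7 \left(-2 - \frac{11}{27}\right)^{2} = -49020 + 7 \left(- \frac{65}{27}\right)^{2} = -49020 + 7 \cdot \frac{4225}{729} = -49020 + \frac{29575}{729} = - \frac{35706005}{729}$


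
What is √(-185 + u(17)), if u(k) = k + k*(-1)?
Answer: I*√185 ≈ 13.601*I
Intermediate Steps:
u(k) = 0 (u(k) = k - k = 0)
√(-185 + u(17)) = √(-185 + 0) = √(-185) = I*√185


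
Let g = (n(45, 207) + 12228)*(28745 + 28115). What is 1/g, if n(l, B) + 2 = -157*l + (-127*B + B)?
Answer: -1/1189568060 ≈ -8.4064e-10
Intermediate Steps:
n(l, B) = -2 - 157*l - 126*B (n(l, B) = -2 + (-157*l + (-127*B + B)) = -2 + (-157*l - 126*B) = -2 - 157*l - 126*B)
g = -1189568060 (g = ((-2 - 157*45 - 126*207) + 12228)*(28745 + 28115) = ((-2 - 7065 - 26082) + 12228)*56860 = (-33149 + 12228)*56860 = -20921*56860 = -1189568060)
1/g = 1/(-1189568060) = -1/1189568060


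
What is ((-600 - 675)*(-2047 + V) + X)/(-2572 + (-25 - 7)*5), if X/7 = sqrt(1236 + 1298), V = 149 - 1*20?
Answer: -1222725/1366 - 7*sqrt(2534)/2732 ≈ -895.24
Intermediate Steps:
V = 129 (V = 149 - 20 = 129)
X = 7*sqrt(2534) (X = 7*sqrt(1236 + 1298) = 7*sqrt(2534) ≈ 352.37)
((-600 - 675)*(-2047 + V) + X)/(-2572 + (-25 - 7)*5) = ((-600 - 675)*(-2047 + 129) + 7*sqrt(2534))/(-2572 + (-25 - 7)*5) = (-1275*(-1918) + 7*sqrt(2534))/(-2572 - 32*5) = (2445450 + 7*sqrt(2534))/(-2572 - 160) = (2445450 + 7*sqrt(2534))/(-2732) = (2445450 + 7*sqrt(2534))*(-1/2732) = -1222725/1366 - 7*sqrt(2534)/2732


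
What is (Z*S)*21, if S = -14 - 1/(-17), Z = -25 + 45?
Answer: -99540/17 ≈ -5855.3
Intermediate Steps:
Z = 20
S = -237/17 (S = -14 - 1*(-1/17) = -14 + 1/17 = -237/17 ≈ -13.941)
(Z*S)*21 = (20*(-237/17))*21 = -4740/17*21 = -99540/17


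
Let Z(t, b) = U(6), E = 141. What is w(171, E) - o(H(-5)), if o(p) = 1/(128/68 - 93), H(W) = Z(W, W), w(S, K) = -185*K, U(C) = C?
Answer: -40405648/1549 ≈ -26085.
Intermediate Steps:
Z(t, b) = 6
H(W) = 6
o(p) = -17/1549 (o(p) = 1/(128*(1/68) - 93) = 1/(32/17 - 93) = 1/(-1549/17) = -17/1549)
w(171, E) - o(H(-5)) = -185*141 - 1*(-17/1549) = -26085 + 17/1549 = -40405648/1549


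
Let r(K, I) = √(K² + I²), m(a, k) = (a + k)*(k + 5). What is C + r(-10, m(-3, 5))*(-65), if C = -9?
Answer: -9 - 650*√5 ≈ -1462.4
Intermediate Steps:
m(a, k) = (5 + k)*(a + k) (m(a, k) = (a + k)*(5 + k) = (5 + k)*(a + k))
r(K, I) = √(I² + K²)
C + r(-10, m(-3, 5))*(-65) = -9 + √((5² + 5*(-3) + 5*5 - 3*5)² + (-10)²)*(-65) = -9 + √((25 - 15 + 25 - 15)² + 100)*(-65) = -9 + √(20² + 100)*(-65) = -9 + √(400 + 100)*(-65) = -9 + √500*(-65) = -9 + (10*√5)*(-65) = -9 - 650*√5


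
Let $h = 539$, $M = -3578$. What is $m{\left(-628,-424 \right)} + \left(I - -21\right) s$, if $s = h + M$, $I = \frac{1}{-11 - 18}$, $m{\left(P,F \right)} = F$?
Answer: $- \frac{1860008}{29} \approx -64138.0$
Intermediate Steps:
$I = - \frac{1}{29}$ ($I = \frac{1}{-29} = - \frac{1}{29} \approx -0.034483$)
$s = -3039$ ($s = 539 - 3578 = -3039$)
$m{\left(-628,-424 \right)} + \left(I - -21\right) s = -424 + \left(- \frac{1}{29} - -21\right) \left(-3039\right) = -424 + \left(- \frac{1}{29} + 21\right) \left(-3039\right) = -424 + \frac{608}{29} \left(-3039\right) = -424 - \frac{1847712}{29} = - \frac{1860008}{29}$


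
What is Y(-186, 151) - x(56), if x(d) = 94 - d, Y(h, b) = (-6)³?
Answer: -254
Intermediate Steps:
Y(h, b) = -216
Y(-186, 151) - x(56) = -216 - (94 - 1*56) = -216 - (94 - 56) = -216 - 1*38 = -216 - 38 = -254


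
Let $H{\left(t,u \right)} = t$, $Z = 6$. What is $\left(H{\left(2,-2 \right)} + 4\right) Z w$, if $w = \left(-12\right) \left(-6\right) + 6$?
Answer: $2808$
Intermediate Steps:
$w = 78$ ($w = 72 + 6 = 78$)
$\left(H{\left(2,-2 \right)} + 4\right) Z w = \left(2 + 4\right) 6 \cdot 78 = 6 \cdot 6 \cdot 78 = 36 \cdot 78 = 2808$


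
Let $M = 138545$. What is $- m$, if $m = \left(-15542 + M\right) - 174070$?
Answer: $51067$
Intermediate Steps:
$m = -51067$ ($m = \left(-15542 + 138545\right) - 174070 = 123003 - 174070 = -51067$)
$- m = \left(-1\right) \left(-51067\right) = 51067$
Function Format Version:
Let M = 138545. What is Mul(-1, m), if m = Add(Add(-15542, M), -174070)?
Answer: 51067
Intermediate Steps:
m = -51067 (m = Add(Add(-15542, 138545), -174070) = Add(123003, -174070) = -51067)
Mul(-1, m) = Mul(-1, -51067) = 51067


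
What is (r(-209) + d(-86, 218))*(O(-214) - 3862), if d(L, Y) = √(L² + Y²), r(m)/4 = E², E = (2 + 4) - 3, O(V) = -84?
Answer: -142056 - 7892*√13730 ≈ -1.0668e+6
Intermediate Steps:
E = 3 (E = 6 - 3 = 3)
r(m) = 36 (r(m) = 4*3² = 4*9 = 36)
(r(-209) + d(-86, 218))*(O(-214) - 3862) = (36 + √((-86)² + 218²))*(-84 - 3862) = (36 + √(7396 + 47524))*(-3946) = (36 + √54920)*(-3946) = (36 + 2*√13730)*(-3946) = -142056 - 7892*√13730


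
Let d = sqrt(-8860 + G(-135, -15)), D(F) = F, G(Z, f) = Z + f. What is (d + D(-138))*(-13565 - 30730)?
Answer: 6112710 - 44295*I*sqrt(9010) ≈ 6.1127e+6 - 4.2045e+6*I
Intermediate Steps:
d = I*sqrt(9010) (d = sqrt(-8860 + (-135 - 15)) = sqrt(-8860 - 150) = sqrt(-9010) = I*sqrt(9010) ≈ 94.921*I)
(d + D(-138))*(-13565 - 30730) = (I*sqrt(9010) - 138)*(-13565 - 30730) = (-138 + I*sqrt(9010))*(-44295) = 6112710 - 44295*I*sqrt(9010)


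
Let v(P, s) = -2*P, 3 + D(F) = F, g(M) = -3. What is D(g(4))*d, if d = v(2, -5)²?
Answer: -96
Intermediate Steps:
D(F) = -3 + F
d = 16 (d = (-2*2)² = (-4)² = 16)
D(g(4))*d = (-3 - 3)*16 = -6*16 = -96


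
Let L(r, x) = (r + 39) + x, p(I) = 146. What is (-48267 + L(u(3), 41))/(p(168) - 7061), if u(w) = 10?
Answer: 16059/2305 ≈ 6.9670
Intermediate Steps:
L(r, x) = 39 + r + x (L(r, x) = (39 + r) + x = 39 + r + x)
(-48267 + L(u(3), 41))/(p(168) - 7061) = (-48267 + (39 + 10 + 41))/(146 - 7061) = (-48267 + 90)/(-6915) = -48177*(-1/6915) = 16059/2305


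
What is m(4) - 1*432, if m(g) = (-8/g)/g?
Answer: -865/2 ≈ -432.50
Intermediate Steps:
m(g) = -8/g**2
m(4) - 1*432 = -8/4**2 - 1*432 = -8*1/16 - 432 = -1/2 - 432 = -865/2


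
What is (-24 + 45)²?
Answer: 441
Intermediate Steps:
(-24 + 45)² = 21² = 441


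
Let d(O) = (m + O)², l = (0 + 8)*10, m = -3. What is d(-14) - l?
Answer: 209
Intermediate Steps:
l = 80 (l = 8*10 = 80)
d(O) = (-3 + O)²
d(-14) - l = (-3 - 14)² - 1*80 = (-17)² - 80 = 289 - 80 = 209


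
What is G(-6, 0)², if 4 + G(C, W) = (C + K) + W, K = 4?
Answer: 36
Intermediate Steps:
G(C, W) = C + W (G(C, W) = -4 + ((C + 4) + W) = -4 + ((4 + C) + W) = -4 + (4 + C + W) = C + W)
G(-6, 0)² = (-6 + 0)² = (-6)² = 36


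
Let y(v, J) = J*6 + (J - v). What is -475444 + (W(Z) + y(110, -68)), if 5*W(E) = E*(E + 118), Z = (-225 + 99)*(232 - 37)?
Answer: 119681098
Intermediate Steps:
y(v, J) = -v + 7*J (y(v, J) = 6*J + (J - v) = -v + 7*J)
Z = -24570 (Z = -126*195 = -24570)
W(E) = E*(118 + E)/5 (W(E) = (E*(E + 118))/5 = (E*(118 + E))/5 = E*(118 + E)/5)
-475444 + (W(Z) + y(110, -68)) = -475444 + ((⅕)*(-24570)*(118 - 24570) + (-1*110 + 7*(-68))) = -475444 + ((⅕)*(-24570)*(-24452) + (-110 - 476)) = -475444 + (120157128 - 586) = -475444 + 120156542 = 119681098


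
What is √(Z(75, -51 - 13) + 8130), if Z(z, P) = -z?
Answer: 3*√895 ≈ 89.750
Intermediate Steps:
√(Z(75, -51 - 13) + 8130) = √(-1*75 + 8130) = √(-75 + 8130) = √8055 = 3*√895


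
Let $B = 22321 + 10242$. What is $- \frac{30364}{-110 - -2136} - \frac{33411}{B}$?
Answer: $- \frac{528216809}{32986319} \approx -16.013$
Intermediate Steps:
$B = 32563$
$- \frac{30364}{-110 - -2136} - \frac{33411}{B} = - \frac{30364}{-110 - -2136} - \frac{33411}{32563} = - \frac{30364}{-110 + 2136} - \frac{33411}{32563} = - \frac{30364}{2026} - \frac{33411}{32563} = \left(-30364\right) \frac{1}{2026} - \frac{33411}{32563} = - \frac{15182}{1013} - \frac{33411}{32563} = - \frac{528216809}{32986319}$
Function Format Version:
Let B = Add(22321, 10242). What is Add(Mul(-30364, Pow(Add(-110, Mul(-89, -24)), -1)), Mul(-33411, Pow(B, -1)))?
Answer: Rational(-528216809, 32986319) ≈ -16.013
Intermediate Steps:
B = 32563
Add(Mul(-30364, Pow(Add(-110, Mul(-89, -24)), -1)), Mul(-33411, Pow(B, -1))) = Add(Mul(-30364, Pow(Add(-110, Mul(-89, -24)), -1)), Mul(-33411, Pow(32563, -1))) = Add(Mul(-30364, Pow(Add(-110, 2136), -1)), Mul(-33411, Rational(1, 32563))) = Add(Mul(-30364, Pow(2026, -1)), Rational(-33411, 32563)) = Add(Mul(-30364, Rational(1, 2026)), Rational(-33411, 32563)) = Add(Rational(-15182, 1013), Rational(-33411, 32563)) = Rational(-528216809, 32986319)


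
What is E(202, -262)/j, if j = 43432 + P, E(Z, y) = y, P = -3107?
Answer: -262/40325 ≈ -0.0064972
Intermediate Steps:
j = 40325 (j = 43432 - 3107 = 40325)
E(202, -262)/j = -262/40325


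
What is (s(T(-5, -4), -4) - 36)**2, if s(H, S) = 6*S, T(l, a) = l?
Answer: 3600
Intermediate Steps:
(s(T(-5, -4), -4) - 36)**2 = (6*(-4) - 36)**2 = (-24 - 36)**2 = (-60)**2 = 3600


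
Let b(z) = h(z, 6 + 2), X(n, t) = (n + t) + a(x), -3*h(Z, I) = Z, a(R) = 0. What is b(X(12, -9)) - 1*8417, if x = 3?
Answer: -8418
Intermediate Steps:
h(Z, I) = -Z/3
X(n, t) = n + t (X(n, t) = (n + t) + 0 = n + t)
b(z) = -z/3
b(X(12, -9)) - 1*8417 = -(12 - 9)/3 - 1*8417 = -1/3*3 - 8417 = -1 - 8417 = -8418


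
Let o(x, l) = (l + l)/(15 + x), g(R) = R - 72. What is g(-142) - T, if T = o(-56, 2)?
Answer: -8770/41 ≈ -213.90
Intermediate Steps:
g(R) = -72 + R
o(x, l) = 2*l/(15 + x) (o(x, l) = (2*l)/(15 + x) = 2*l/(15 + x))
T = -4/41 (T = 2*2/(15 - 56) = 2*2/(-41) = 2*2*(-1/41) = -4/41 ≈ -0.097561)
g(-142) - T = (-72 - 142) - 1*(-4/41) = -214 + 4/41 = -8770/41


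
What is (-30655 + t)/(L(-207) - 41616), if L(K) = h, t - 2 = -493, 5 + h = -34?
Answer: 10382/13885 ≈ 0.74771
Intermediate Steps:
h = -39 (h = -5 - 34 = -39)
t = -491 (t = 2 - 493 = -491)
L(K) = -39
(-30655 + t)/(L(-207) - 41616) = (-30655 - 491)/(-39 - 41616) = -31146/(-41655) = -31146*(-1/41655) = 10382/13885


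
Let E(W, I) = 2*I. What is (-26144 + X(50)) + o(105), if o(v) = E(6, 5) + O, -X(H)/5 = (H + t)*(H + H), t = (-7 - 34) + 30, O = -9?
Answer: -45643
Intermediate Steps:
t = -11 (t = -41 + 30 = -11)
X(H) = -10*H*(-11 + H) (X(H) = -5*(H - 11)*(H + H) = -5*(-11 + H)*2*H = -10*H*(-11 + H))
o(v) = 1 (o(v) = 2*5 - 9 = 10 - 9 = 1)
(-26144 + X(50)) + o(105) = (-26144 + 10*50*(11 - 1*50)) + 1 = (-26144 + 10*50*(11 - 50)) + 1 = (-26144 + 10*50*(-39)) + 1 = (-26144 - 19500) + 1 = -45644 + 1 = -45643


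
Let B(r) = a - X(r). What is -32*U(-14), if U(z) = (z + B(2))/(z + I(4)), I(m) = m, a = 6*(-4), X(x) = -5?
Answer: -528/5 ≈ -105.60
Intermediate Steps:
a = -24
B(r) = -19 (B(r) = -24 - 1*(-5) = -24 + 5 = -19)
U(z) = (-19 + z)/(4 + z) (U(z) = (z - 19)/(z + 4) = (-19 + z)/(4 + z))
-32*U(-14) = -32*(-19 - 14)/(4 - 14) = -32*(-33)/(-10) = -(-16)*(-33)/5 = -32*33/10 = -528/5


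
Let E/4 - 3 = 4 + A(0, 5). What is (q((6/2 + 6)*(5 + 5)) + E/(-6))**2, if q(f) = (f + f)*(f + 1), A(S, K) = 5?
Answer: 268042384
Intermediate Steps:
E = 48 (E = 12 + 4*(4 + 5) = 12 + 4*9 = 12 + 36 = 48)
q(f) = 2*f*(1 + f) (q(f) = (2*f)*(1 + f) = 2*f*(1 + f))
(q((6/2 + 6)*(5 + 5)) + E/(-6))**2 = (2*((6/2 + 6)*(5 + 5))*(1 + (6/2 + 6)*(5 + 5)) + 48/(-6))**2 = (2*((6*(1/2) + 6)*10)*(1 + (6*(1/2) + 6)*10) + 48*(-1/6))**2 = (2*((3 + 6)*10)*(1 + (3 + 6)*10) - 8)**2 = (2*(9*10)*(1 + 9*10) - 8)**2 = (2*90*(1 + 90) - 8)**2 = (2*90*91 - 8)**2 = (16380 - 8)**2 = 16372**2 = 268042384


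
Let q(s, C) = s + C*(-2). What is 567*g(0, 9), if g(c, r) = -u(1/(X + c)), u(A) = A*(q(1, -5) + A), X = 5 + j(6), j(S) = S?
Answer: -69174/121 ≈ -571.69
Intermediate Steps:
X = 11 (X = 5 + 6 = 11)
q(s, C) = s - 2*C
u(A) = A*(11 + A) (u(A) = A*((1 - 2*(-5)) + A) = A*((1 + 10) + A) = A*(11 + A))
g(c, r) = -(11 + 1/(11 + c))/(11 + c)
567*g(0, 9) = 567*((-122 - 11*0)/(11 + 0)**2) = 567*((-122 + 0)/11**2) = 567*((1/121)*(-122)) = 567*(-122/121) = -69174/121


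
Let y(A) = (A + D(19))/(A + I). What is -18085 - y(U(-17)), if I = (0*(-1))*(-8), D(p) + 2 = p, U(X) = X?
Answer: -18085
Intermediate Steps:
D(p) = -2 + p
I = 0 (I = 0*(-8) = 0)
y(A) = (17 + A)/A (y(A) = (A + (-2 + 19))/(A + 0) = (A + 17)/A = (17 + A)/A)
-18085 - y(U(-17)) = -18085 - (17 - 17)/(-17) = -18085 - (-1)*0/17 = -18085 - 1*0 = -18085 + 0 = -18085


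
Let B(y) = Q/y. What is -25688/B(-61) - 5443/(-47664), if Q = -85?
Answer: -74687500097/4051440 ≈ -18435.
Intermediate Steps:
B(y) = -85/y
-25688/B(-61) - 5443/(-47664) = -25688/((-85/(-61))) - 5443/(-47664) = -25688/((-85*(-1/61))) - 5443*(-1/47664) = -25688/85/61 + 5443/47664 = -25688*61/85 + 5443/47664 = -1566968/85 + 5443/47664 = -74687500097/4051440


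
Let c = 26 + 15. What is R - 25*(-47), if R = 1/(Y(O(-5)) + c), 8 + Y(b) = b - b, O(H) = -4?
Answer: 38776/33 ≈ 1175.0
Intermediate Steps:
Y(b) = -8 (Y(b) = -8 + (b - b) = -8 + 0 = -8)
c = 41
R = 1/33 (R = 1/(-8 + 41) = 1/33 ≈ 0.030303)
R - 25*(-47) = 1/33 - 25*(-47) = 1/33 + 1175 = 38776/33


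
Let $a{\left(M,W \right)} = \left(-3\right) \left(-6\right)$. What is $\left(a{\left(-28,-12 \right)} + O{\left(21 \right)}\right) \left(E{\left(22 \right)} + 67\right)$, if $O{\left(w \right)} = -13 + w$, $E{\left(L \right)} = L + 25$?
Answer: $2964$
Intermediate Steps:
$E{\left(L \right)} = 25 + L$
$a{\left(M,W \right)} = 18$
$\left(a{\left(-28,-12 \right)} + O{\left(21 \right)}\right) \left(E{\left(22 \right)} + 67\right) = \left(18 + \left(-13 + 21\right)\right) \left(\left(25 + 22\right) + 67\right) = \left(18 + 8\right) \left(47 + 67\right) = 26 \cdot 114 = 2964$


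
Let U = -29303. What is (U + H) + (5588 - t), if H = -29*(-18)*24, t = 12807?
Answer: -23994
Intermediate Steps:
H = 12528 (H = 522*24 = 12528)
(U + H) + (5588 - t) = (-29303 + 12528) + (5588 - 1*12807) = -16775 + (5588 - 12807) = -16775 - 7219 = -23994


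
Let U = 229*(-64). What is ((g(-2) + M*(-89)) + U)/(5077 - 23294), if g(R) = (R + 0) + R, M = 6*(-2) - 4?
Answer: 13236/18217 ≈ 0.72657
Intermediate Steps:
M = -16 (M = -12 - 4 = -16)
g(R) = 2*R (g(R) = R + R = 2*R)
U = -14656
((g(-2) + M*(-89)) + U)/(5077 - 23294) = ((2*(-2) - 16*(-89)) - 14656)/(5077 - 23294) = ((-4 + 1424) - 14656)/(-18217) = (1420 - 14656)*(-1/18217) = -13236*(-1/18217) = 13236/18217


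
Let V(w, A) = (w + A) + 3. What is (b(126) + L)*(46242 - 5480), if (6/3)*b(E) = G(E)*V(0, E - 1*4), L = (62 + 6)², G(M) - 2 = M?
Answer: 514579488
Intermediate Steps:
V(w, A) = 3 + A + w (V(w, A) = (A + w) + 3 = 3 + A + w)
G(M) = 2 + M
L = 4624 (L = 68² = 4624)
b(E) = (-1 + E)*(2 + E)/2 (b(E) = ((2 + E)*(3 + (E - 1*4) + 0))/2 = ((2 + E)*(3 + (E - 4) + 0))/2 = ((2 + E)*(3 + (-4 + E) + 0))/2 = ((2 + E)*(-1 + E))/2 = ((-1 + E)*(2 + E))/2 = (-1 + E)*(2 + E)/2)
(b(126) + L)*(46242 - 5480) = ((-1 + 126)*(2 + 126)/2 + 4624)*(46242 - 5480) = ((½)*125*128 + 4624)*40762 = (8000 + 4624)*40762 = 12624*40762 = 514579488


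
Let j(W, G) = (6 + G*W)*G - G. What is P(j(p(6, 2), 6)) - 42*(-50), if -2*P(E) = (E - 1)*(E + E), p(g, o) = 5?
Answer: -41790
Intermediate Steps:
j(W, G) = -G + G*(6 + G*W) (j(W, G) = G*(6 + G*W) - G = -G + G*(6 + G*W))
P(E) = -E*(-1 + E) (P(E) = -(E - 1)*(E + E)/2 = -(-1 + E)*2*E/2 = -E*(-1 + E))
P(j(p(6, 2), 6)) - 42*(-50) = (6*(5 + 6*5))*(1 - 6*(5 + 6*5)) - 42*(-50) = (6*(5 + 30))*(1 - 6*(5 + 30)) + 2100 = (6*35)*(1 - 6*35) + 2100 = 210*(1 - 1*210) + 2100 = 210*(1 - 210) + 2100 = 210*(-209) + 2100 = -43890 + 2100 = -41790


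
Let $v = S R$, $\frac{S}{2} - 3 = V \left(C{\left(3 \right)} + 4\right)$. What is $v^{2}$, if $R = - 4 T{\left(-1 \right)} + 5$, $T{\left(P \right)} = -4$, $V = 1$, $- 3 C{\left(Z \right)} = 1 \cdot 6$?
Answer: $44100$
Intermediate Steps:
$C{\left(Z \right)} = -2$ ($C{\left(Z \right)} = - \frac{1 \cdot 6}{3} = \left(- \frac{1}{3}\right) 6 = -2$)
$S = 10$ ($S = 6 + 2 \cdot 1 \left(-2 + 4\right) = 6 + 2 \cdot 1 \cdot 2 = 6 + 2 \cdot 2 = 6 + 4 = 10$)
$R = 21$ ($R = \left(-4\right) \left(-4\right) + 5 = 16 + 5 = 21$)
$v = 210$ ($v = 10 \cdot 21 = 210$)
$v^{2} = 210^{2} = 44100$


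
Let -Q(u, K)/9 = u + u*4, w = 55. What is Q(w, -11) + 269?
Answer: -2206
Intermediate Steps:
Q(u, K) = -45*u (Q(u, K) = -9*(u + u*4) = -9*(u + 4*u) = -45*u)
Q(w, -11) + 269 = -45*55 + 269 = -2475 + 269 = -2206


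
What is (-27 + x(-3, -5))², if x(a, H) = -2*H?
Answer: 289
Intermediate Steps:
(-27 + x(-3, -5))² = (-27 - 2*(-5))² = (-27 + 10)² = (-17)² = 289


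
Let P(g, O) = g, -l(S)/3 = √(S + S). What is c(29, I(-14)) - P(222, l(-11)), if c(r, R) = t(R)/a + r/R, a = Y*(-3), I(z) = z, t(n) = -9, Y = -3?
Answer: -3151/14 ≈ -225.07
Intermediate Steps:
l(S) = -3*√2*√S (l(S) = -3*√(S + S) = -3*√2*√S)
a = 9 (a = -3*(-3) = 9)
c(r, R) = -1 + r/R (c(r, R) = -9/9 + r/R = -9*⅑ + r/R = -1 + r/R)
c(29, I(-14)) - P(222, l(-11)) = (29 - 1*(-14))/(-14) - 1*222 = -(29 + 14)/14 - 222 = -1/14*43 - 222 = -43/14 - 222 = -3151/14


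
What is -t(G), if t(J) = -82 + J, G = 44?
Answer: 38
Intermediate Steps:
-t(G) = -(-82 + 44) = -1*(-38) = 38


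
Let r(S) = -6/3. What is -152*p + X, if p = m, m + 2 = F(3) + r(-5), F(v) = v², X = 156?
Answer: -604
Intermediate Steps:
r(S) = -2 (r(S) = -6*⅓ = -2)
m = 5 (m = -2 + (3² - 2) = -2 + (9 - 2) = -2 + 7 = 5)
p = 5
-152*p + X = -152*5 + 156 = -760 + 156 = -604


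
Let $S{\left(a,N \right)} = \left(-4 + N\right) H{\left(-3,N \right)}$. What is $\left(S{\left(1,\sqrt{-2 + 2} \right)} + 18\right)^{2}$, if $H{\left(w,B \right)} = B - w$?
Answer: $36$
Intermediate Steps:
$S{\left(a,N \right)} = \left(-4 + N\right) \left(3 + N\right)$ ($S{\left(a,N \right)} = \left(-4 + N\right) \left(N - -3\right) = \left(-4 + N\right) \left(N + 3\right) = \left(-4 + N\right) \left(3 + N\right)$)
$\left(S{\left(1,\sqrt{-2 + 2} \right)} + 18\right)^{2} = \left(\left(-4 + \sqrt{-2 + 2}\right) \left(3 + \sqrt{-2 + 2}\right) + 18\right)^{2} = \left(\left(-4 + \sqrt{0}\right) \left(3 + \sqrt{0}\right) + 18\right)^{2} = \left(\left(-4 + 0\right) \left(3 + 0\right) + 18\right)^{2} = \left(\left(-4\right) 3 + 18\right)^{2} = \left(-12 + 18\right)^{2} = 6^{2} = 36$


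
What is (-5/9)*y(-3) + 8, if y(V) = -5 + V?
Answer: 112/9 ≈ 12.444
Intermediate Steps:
(-5/9)*y(-3) + 8 = (-5/9)*(-5 - 3) + 8 = -5*⅑*(-8) + 8 = -5/9*(-8) + 8 = 40/9 + 8 = 112/9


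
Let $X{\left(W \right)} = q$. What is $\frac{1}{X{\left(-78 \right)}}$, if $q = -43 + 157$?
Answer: $\frac{1}{114} \approx 0.0087719$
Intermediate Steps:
$q = 114$
$X{\left(W \right)} = 114$
$\frac{1}{X{\left(-78 \right)}} = \frac{1}{114}$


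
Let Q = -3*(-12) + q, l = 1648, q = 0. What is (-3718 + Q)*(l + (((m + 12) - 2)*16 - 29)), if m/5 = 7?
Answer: -8612198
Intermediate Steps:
m = 35 (m = 5*7 = 35)
Q = 36 (Q = -3*(-12) + 0 = 36 + 0 = 36)
(-3718 + Q)*(l + (((m + 12) - 2)*16 - 29)) = (-3718 + 36)*(1648 + (((35 + 12) - 2)*16 - 29)) = -3682*(1648 + ((47 - 2)*16 - 29)) = -3682*(1648 + (45*16 - 29)) = -3682*(1648 + (720 - 29)) = -3682*(1648 + 691) = -3682*2339 = -8612198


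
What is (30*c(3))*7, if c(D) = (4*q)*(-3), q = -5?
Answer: 12600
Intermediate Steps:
c(D) = 60 (c(D) = (4*(-5))*(-3) = -20*(-3) = 60)
(30*c(3))*7 = (30*60)*7 = 1800*7 = 12600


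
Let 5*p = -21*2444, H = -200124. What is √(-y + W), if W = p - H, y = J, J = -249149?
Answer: √10975205/5 ≈ 662.58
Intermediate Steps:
y = -249149
p = -51324/5 (p = (-21*2444)/5 = (⅕)*(-51324) = -51324/5 ≈ -10265.)
W = 949296/5 (W = -51324/5 - 1*(-200124) = -51324/5 + 200124 = 949296/5 ≈ 1.8986e+5)
√(-y + W) = √(-1*(-249149) + 949296/5) = √(249149 + 949296/5) = √(2195041/5) = √10975205/5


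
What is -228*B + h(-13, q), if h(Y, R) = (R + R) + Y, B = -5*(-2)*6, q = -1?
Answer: -13695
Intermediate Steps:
B = 60 (B = 10*6 = 60)
h(Y, R) = Y + 2*R (h(Y, R) = 2*R + Y = Y + 2*R)
-228*B + h(-13, q) = -228*60 + (-13 + 2*(-1)) = -13680 + (-13 - 2) = -13680 - 15 = -13695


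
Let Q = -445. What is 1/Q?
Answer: -1/445 ≈ -0.0022472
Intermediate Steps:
1/Q = 1/(-445) = -1/445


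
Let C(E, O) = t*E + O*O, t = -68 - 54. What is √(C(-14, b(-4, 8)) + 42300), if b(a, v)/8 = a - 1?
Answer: 2*√11402 ≈ 213.56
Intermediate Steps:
t = -122
b(a, v) = -8 + 8*a (b(a, v) = 8*(a - 1) = 8*(-1 + a) = -8 + 8*a)
C(E, O) = O² - 122*E (C(E, O) = -122*E + O*O = -122*E + O² = O² - 122*E)
√(C(-14, b(-4, 8)) + 42300) = √(((-8 + 8*(-4))² - 122*(-14)) + 42300) = √(((-8 - 32)² + 1708) + 42300) = √(((-40)² + 1708) + 42300) = √((1600 + 1708) + 42300) = √(3308 + 42300) = √45608 = 2*√11402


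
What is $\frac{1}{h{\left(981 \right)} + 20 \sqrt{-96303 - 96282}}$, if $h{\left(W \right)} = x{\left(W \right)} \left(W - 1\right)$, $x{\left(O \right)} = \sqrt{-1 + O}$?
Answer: $\frac{1}{20 \left(686 \sqrt{5} + i \sqrt{192585}\right)} \approx 3.013 \cdot 10^{-5} - 8.6198 \cdot 10^{-6} i$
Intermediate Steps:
$h{\left(W \right)} = \left(-1 + W\right)^{\frac{3}{2}}$ ($h{\left(W \right)} = \sqrt{-1 + W} \left(W - 1\right) = \sqrt{-1 + W} \left(-1 + W\right) = \left(-1 + W\right)^{\frac{3}{2}}$)
$\frac{1}{h{\left(981 \right)} + 20 \sqrt{-96303 - 96282}} = \frac{1}{\left(-1 + 981\right)^{\frac{3}{2}} + 20 \sqrt{-96303 - 96282}} = \frac{1}{980^{\frac{3}{2}} + 20 \sqrt{-192585}} = \frac{1}{13720 \sqrt{5} + 20 i \sqrt{192585}}$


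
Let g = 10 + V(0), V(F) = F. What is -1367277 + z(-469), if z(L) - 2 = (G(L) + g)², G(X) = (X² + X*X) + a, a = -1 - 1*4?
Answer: 193534398054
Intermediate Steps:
a = -5 (a = -1 - 4 = -5)
G(X) = -5 + 2*X² (G(X) = (X² + X*X) - 5 = (X² + X²) - 5 = 2*X² - 5 = -5 + 2*X²)
g = 10 (g = 10 + 0 = 10)
z(L) = 2 + (5 + 2*L²)² (z(L) = 2 + ((-5 + 2*L²) + 10)² = 2 + (5 + 2*L²)²)
-1367277 + z(-469) = -1367277 + (2 + (5 + 2*(-469)²)²) = -1367277 + (2 + (5 + 2*219961)²) = -1367277 + (2 + (5 + 439922)²) = -1367277 + (2 + 439927²) = -1367277 + (2 + 193535765329) = -1367277 + 193535765331 = 193534398054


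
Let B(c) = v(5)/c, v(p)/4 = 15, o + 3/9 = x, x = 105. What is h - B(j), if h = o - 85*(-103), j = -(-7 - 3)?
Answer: 26561/3 ≈ 8853.7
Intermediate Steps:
j = 10 (j = -1*(-10) = 10)
o = 314/3 (o = -⅓ + 105 = 314/3 ≈ 104.67)
v(p) = 60 (v(p) = 4*15 = 60)
B(c) = 60/c
h = 26579/3 (h = 314/3 - 85*(-103) = 314/3 + 8755 = 26579/3 ≈ 8859.7)
h - B(j) = 26579/3 - 60/10 = 26579/3 - 1*6 = 26579/3 - 6 = 26561/3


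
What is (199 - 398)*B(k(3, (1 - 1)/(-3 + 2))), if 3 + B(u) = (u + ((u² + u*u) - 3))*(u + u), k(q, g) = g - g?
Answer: 597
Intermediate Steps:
k(q, g) = 0
B(u) = -3 + 2*u*(-3 + u + 2*u²) (B(u) = -3 + (u + ((u² + u*u) - 3))*(u + u) = -3 + (u + ((u² + u²) - 3))*(2*u) = -3 + (u + (2*u² - 3))*(2*u) = -3 + (u + (-3 + 2*u²))*(2*u) = -3 + (-3 + u + 2*u²)*(2*u) = -3 + 2*u*(-3 + u + 2*u²))
(199 - 398)*B(k(3, (1 - 1)/(-3 + 2))) = (199 - 398)*(-3 - 6*0 + 2*0² + 4*0³) = -199*(-3 + 0 + 2*0 + 4*0) = -199*(-3 + 0 + 0 + 0) = -199*(-3) = 597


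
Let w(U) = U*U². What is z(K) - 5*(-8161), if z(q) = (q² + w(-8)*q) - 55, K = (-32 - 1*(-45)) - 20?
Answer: 44383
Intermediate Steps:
w(U) = U³
K = -7 (K = (-32 + 45) - 20 = 13 - 20 = -7)
z(q) = -55 + q² - 512*q (z(q) = (q² + (-8)³*q) - 55 = (q² - 512*q) - 55 = -55 + q² - 512*q)
z(K) - 5*(-8161) = (-55 + (-7)² - 512*(-7)) - 5*(-8161) = (-55 + 49 + 3584) - 1*(-40805) = 3578 + 40805 = 44383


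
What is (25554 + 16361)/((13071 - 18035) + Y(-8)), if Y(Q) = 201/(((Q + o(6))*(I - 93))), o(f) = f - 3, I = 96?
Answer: -209575/24887 ≈ -8.4211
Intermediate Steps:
o(f) = -3 + f
Y(Q) = 201/(9 + 3*Q) (Y(Q) = 201/(((Q + (-3 + 6))*(96 - 93))) = 201/(((Q + 3)*3)) = 201/(((3 + Q)*3)) = 201/(9 + 3*Q))
(25554 + 16361)/((13071 - 18035) + Y(-8)) = (25554 + 16361)/((13071 - 18035) + 67/(3 - 8)) = 41915/(-4964 + 67/(-5)) = 41915/(-4964 + 67*(-1/5)) = 41915/(-4964 - 67/5) = 41915/(-24887/5) = 41915*(-5/24887) = -209575/24887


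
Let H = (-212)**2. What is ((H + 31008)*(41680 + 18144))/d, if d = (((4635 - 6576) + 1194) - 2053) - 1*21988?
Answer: -1135938112/6197 ≈ -1.8330e+5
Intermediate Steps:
d = -24788 (d = ((-1941 + 1194) - 2053) - 21988 = (-747 - 2053) - 21988 = -2800 - 21988 = -24788)
H = 44944
((H + 31008)*(41680 + 18144))/d = ((44944 + 31008)*(41680 + 18144))/(-24788) = (75952*59824)*(-1/24788) = 4543752448*(-1/24788) = -1135938112/6197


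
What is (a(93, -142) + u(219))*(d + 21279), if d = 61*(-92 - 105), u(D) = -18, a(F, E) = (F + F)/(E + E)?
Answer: -12267519/71 ≈ -1.7278e+5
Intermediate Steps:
a(F, E) = F/E (a(F, E) = (2*F)/((2*E)) = (2*F)*(1/(2*E)) = F/E)
d = -12017 (d = 61*(-197) = -12017)
(a(93, -142) + u(219))*(d + 21279) = (93/(-142) - 18)*(-12017 + 21279) = (93*(-1/142) - 18)*9262 = (-93/142 - 18)*9262 = -2649/142*9262 = -12267519/71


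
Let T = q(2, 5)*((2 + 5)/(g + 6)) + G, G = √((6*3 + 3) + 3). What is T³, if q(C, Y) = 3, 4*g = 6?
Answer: 27944/125 + 2376*√6/25 ≈ 456.35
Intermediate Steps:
g = 3/2 (g = (¼)*6 = 3/2 ≈ 1.5000)
G = 2*√6 (G = √((18 + 3) + 3) = √(21 + 3) = √24 = 2*√6 ≈ 4.8990)
T = 14/5 + 2*√6 (T = 3*((2 + 5)/(3/2 + 6)) + 2*√6 = 3*(7/(15/2)) + 2*√6 = 3*(7*(2/15)) + 2*√6 = 3*(14/15) + 2*√6 = 14/5 + 2*√6 ≈ 7.6990)
T³ = (14/5 + 2*√6)³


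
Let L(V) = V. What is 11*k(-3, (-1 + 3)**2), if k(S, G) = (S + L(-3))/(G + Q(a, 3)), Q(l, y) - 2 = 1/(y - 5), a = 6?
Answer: -12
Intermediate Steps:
Q(l, y) = 2 + 1/(-5 + y) (Q(l, y) = 2 + 1/(y - 5) = 2 + 1/(-5 + y))
k(S, G) = (-3 + S)/(3/2 + G) (k(S, G) = (S - 3)/(G + (-9 + 2*3)/(-5 + 3)) = (-3 + S)/(G + (-9 + 6)/(-2)) = (-3 + S)/(G - 1/2*(-3)) = (-3 + S)/(G + 3/2) = (-3 + S)/(3/2 + G))
11*k(-3, (-1 + 3)**2) = 11*(2*(-3 - 3)/(3 + 2*(-1 + 3)**2)) = 11*(2*(-6)/(3 + 2*2**2)) = 11*(2*(-6)/(3 + 2*4)) = 11*(2*(-6)/(3 + 8)) = 11*(2*(-6)/11) = 11*(2*(1/11)*(-6)) = 11*(-12/11) = -12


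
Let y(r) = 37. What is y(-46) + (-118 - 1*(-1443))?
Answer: 1362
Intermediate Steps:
y(-46) + (-118 - 1*(-1443)) = 37 + (-118 - 1*(-1443)) = 37 + (-118 + 1443) = 37 + 1325 = 1362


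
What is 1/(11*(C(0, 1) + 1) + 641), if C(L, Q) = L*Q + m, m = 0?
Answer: 1/652 ≈ 0.0015337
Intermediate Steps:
C(L, Q) = L*Q (C(L, Q) = L*Q + 0 = L*Q)
1/(11*(C(0, 1) + 1) + 641) = 1/(11*(0*1 + 1) + 641) = 1/(11*(0 + 1) + 641) = 1/(11*1 + 641) = 1/(11 + 641) = 1/652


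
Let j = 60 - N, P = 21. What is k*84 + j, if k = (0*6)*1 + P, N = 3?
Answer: 1821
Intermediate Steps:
k = 21 (k = (0*6)*1 + 21 = 0*1 + 21 = 0 + 21 = 21)
j = 57 (j = 60 - 1*3 = 60 - 3 = 57)
k*84 + j = 21*84 + 57 = 1764 + 57 = 1821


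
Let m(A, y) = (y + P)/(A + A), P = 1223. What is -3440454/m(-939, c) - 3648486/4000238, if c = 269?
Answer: 3230777845442568/746044387 ≈ 4.3305e+6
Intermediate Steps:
m(A, y) = (1223 + y)/(2*A) (m(A, y) = (y + 1223)/(A + A) = (1223 + y)/((2*A)) = (1223 + y)*(1/(2*A)) = (1223 + y)/(2*A))
-3440454/m(-939, c) - 3648486/4000238 = -3440454*(-1878/(1223 + 269)) - 3648486/4000238 = -3440454/((½)*(-1/939)*1492) - 3648486*1/4000238 = -3440454/(-746/939) - 1824243/2000119 = -3440454*(-939/746) - 1824243/2000119 = 1615293153/373 - 1824243/2000119 = 3230777845442568/746044387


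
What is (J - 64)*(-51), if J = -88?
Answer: 7752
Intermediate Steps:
(J - 64)*(-51) = (-88 - 64)*(-51) = -152*(-51) = 7752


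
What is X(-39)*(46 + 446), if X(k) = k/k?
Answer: 492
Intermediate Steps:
X(k) = 1
X(-39)*(46 + 446) = 1*(46 + 446) = 1*492 = 492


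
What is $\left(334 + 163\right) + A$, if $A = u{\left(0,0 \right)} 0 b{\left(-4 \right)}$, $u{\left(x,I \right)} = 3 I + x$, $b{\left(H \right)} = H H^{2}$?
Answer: $497$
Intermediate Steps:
$b{\left(H \right)} = H^{3}$
$u{\left(x,I \right)} = x + 3 I$
$A = 0$ ($A = \left(0 + 3 \cdot 0\right) 0 \left(-4\right)^{3} = \left(0 + 0\right) 0 \left(-64\right) = 0 \cdot 0 \left(-64\right) = 0 \left(-64\right) = 0$)
$\left(334 + 163\right) + A = \left(334 + 163\right) + 0 = 497 + 0 = 497$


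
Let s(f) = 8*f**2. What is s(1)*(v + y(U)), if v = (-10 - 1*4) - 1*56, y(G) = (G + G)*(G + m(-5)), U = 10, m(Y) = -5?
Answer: 240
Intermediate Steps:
y(G) = 2*G*(-5 + G) (y(G) = (G + G)*(G - 5) = (2*G)*(-5 + G) = 2*G*(-5 + G))
v = -70 (v = (-10 - 4) - 56 = -14 - 56 = -70)
s(1)*(v + y(U)) = (8*1**2)*(-70 + 2*10*(-5 + 10)) = (8*1)*(-70 + 2*10*5) = 8*(-70 + 100) = 8*30 = 240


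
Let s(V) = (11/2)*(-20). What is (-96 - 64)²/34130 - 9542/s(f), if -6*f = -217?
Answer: 16424223/187715 ≈ 87.495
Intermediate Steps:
f = 217/6 (f = -⅙*(-217) = 217/6 ≈ 36.167)
s(V) = -110 (s(V) = (11*(½))*(-20) = (11/2)*(-20) = -110)
(-96 - 64)²/34130 - 9542/s(f) = (-96 - 64)²/34130 - 9542/(-110) = (-160)²*(1/34130) - 9542*(-1/110) = 25600*(1/34130) + 4771/55 = 2560/3413 + 4771/55 = 16424223/187715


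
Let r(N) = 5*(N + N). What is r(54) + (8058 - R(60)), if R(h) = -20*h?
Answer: 9798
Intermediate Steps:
r(N) = 10*N (r(N) = 5*(2*N) = 10*N)
r(54) + (8058 - R(60)) = 10*54 + (8058 - (-20)*60) = 540 + (8058 - 1*(-1200)) = 540 + (8058 + 1200) = 540 + 9258 = 9798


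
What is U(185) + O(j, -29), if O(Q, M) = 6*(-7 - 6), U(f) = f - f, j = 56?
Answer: -78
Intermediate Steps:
U(f) = 0
O(Q, M) = -78 (O(Q, M) = 6*(-13) = -78)
U(185) + O(j, -29) = 0 - 78 = -78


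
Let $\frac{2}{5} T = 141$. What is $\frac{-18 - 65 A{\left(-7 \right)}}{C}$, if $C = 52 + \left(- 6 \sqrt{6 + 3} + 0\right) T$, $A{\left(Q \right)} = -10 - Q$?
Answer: $- \frac{177}{6293} \approx -0.028126$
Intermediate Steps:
$T = \frac{705}{2}$ ($T = \frac{5}{2} \cdot 141 = \frac{705}{2} \approx 352.5$)
$C = -6293$ ($C = 52 + \left(- 6 \sqrt{6 + 3} + 0\right) \frac{705}{2} = 52 + \left(- 6 \sqrt{9} + 0\right) \frac{705}{2} = 52 + \left(\left(-6\right) 3 + 0\right) \frac{705}{2} = 52 + \left(-18 + 0\right) \frac{705}{2} = 52 - 6345 = -6293$)
$\frac{-18 - 65 A{\left(-7 \right)}}{C} = \frac{-18 - 65 \left(-10 - -7\right)}{-6293} = \left(-18 - 65 \left(-10 + 7\right)\right) \left(- \frac{1}{6293}\right) = \left(-18 - -195\right) \left(- \frac{1}{6293}\right) = \left(-18 + 195\right) \left(- \frac{1}{6293}\right) = 177 \left(- \frac{1}{6293}\right) = - \frac{177}{6293}$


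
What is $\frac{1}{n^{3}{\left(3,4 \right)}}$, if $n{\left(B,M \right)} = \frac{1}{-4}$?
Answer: $-64$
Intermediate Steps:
$n{\left(B,M \right)} = - \frac{1}{4}$
$\frac{1}{n^{3}{\left(3,4 \right)}} = \frac{1}{\left(- \frac{1}{4}\right)^{3}} = \frac{1}{- \frac{1}{64}} = -64$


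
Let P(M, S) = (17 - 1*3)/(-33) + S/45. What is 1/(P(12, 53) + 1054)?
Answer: 495/522103 ≈ 0.00094809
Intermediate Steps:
P(M, S) = -14/33 + S/45 (P(M, S) = (17 - 3)*(-1/33) + S*(1/45) = 14*(-1/33) + S/45 = -14/33 + S/45)
1/(P(12, 53) + 1054) = 1/((-14/33 + (1/45)*53) + 1054) = 1/((-14/33 + 53/45) + 1054) = 1/(373/495 + 1054) = 1/(522103/495) = 495/522103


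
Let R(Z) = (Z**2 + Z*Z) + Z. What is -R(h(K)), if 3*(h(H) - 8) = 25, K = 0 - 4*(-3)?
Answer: -4949/9 ≈ -549.89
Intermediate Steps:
K = 12 (K = 0 + 12 = 12)
h(H) = 49/3 (h(H) = 8 + (1/3)*25 = 8 + 25/3 = 49/3)
R(Z) = Z + 2*Z**2 (R(Z) = (Z**2 + Z**2) + Z = 2*Z**2 + Z = Z + 2*Z**2)
-R(h(K)) = -49*(1 + 2*(49/3))/3 = -49*(1 + 98/3)/3 = -49*101/(3*3) = -1*4949/9 = -4949/9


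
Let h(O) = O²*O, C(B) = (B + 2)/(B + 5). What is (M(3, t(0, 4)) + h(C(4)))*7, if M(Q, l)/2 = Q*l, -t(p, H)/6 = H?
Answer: -27160/27 ≈ -1005.9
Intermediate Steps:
C(B) = (2 + B)/(5 + B)
t(p, H) = -6*H
h(O) = O³
M(Q, l) = 2*Q*l (M(Q, l) = 2*(Q*l) = 2*Q*l)
(M(3, t(0, 4)) + h(C(4)))*7 = (2*3*(-6*4) + ((2 + 4)/(5 + 4))³)*7 = (2*3*(-24) + (6/9)³)*7 = (-144 + ((⅑)*6)³)*7 = (-144 + (⅔)³)*7 = (-144 + 8/27)*7 = -3880/27*7 = -27160/27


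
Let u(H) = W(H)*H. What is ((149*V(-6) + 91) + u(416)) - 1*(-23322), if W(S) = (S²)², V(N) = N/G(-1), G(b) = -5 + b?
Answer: 12458525744138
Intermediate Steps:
V(N) = -N/6 (V(N) = N/(-5 - 1) = N/(-6) = N*(-⅙) = -N/6)
W(S) = S⁴
u(H) = H⁵ (u(H) = H⁴*H = H⁵)
((149*V(-6) + 91) + u(416)) - 1*(-23322) = ((149*(-⅙*(-6)) + 91) + 416⁵) - 1*(-23322) = ((149*1 + 91) + 12458525720576) + 23322 = ((149 + 91) + 12458525720576) + 23322 = (240 + 12458525720576) + 23322 = 12458525720816 + 23322 = 12458525744138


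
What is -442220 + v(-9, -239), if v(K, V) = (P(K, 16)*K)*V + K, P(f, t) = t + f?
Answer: -427172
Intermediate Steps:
P(f, t) = f + t
v(K, V) = K + K*V*(16 + K) (v(K, V) = ((K + 16)*K)*V + K = ((16 + K)*K)*V + K = (K*(16 + K))*V + K = K*V*(16 + K) + K = K + K*V*(16 + K))
-442220 + v(-9, -239) = -442220 - 9*(1 - 239*(16 - 9)) = -442220 - 9*(1 - 239*7) = -442220 - 9*(1 - 1673) = -442220 - 9*(-1672) = -442220 + 15048 = -427172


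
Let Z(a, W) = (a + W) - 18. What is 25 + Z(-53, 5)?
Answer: -41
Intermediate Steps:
Z(a, W) = -18 + W + a (Z(a, W) = (W + a) - 18 = -18 + W + a)
25 + Z(-53, 5) = 25 + (-18 + 5 - 53) = 25 - 66 = -41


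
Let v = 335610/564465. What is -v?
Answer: -2034/3421 ≈ -0.59456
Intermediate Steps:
v = 2034/3421 (v = 335610*(1/564465) = 2034/3421 ≈ 0.59456)
-v = -1*2034/3421 = -2034/3421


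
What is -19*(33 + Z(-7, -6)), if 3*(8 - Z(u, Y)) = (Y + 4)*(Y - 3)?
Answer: -665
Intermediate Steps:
Z(u, Y) = 8 - (-3 + Y)*(4 + Y)/3 (Z(u, Y) = 8 - (Y + 4)*(Y - 3)/3 = 8 - (4 + Y)*(-3 + Y)/3 = 8 - (-3 + Y)*(4 + Y)/3)
-19*(33 + Z(-7, -6)) = -19*(33 + (12 - 1/3*(-6) - 1/3*(-6)**2)) = -19*(33 + (12 + 2 - 1/3*36)) = -19*(33 + (12 + 2 - 12)) = -19*(33 + 2) = -19*35 = -665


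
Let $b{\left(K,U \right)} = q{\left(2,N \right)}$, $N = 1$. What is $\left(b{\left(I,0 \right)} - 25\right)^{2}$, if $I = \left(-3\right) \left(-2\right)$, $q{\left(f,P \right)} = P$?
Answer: $576$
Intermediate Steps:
$I = 6$
$b{\left(K,U \right)} = 1$
$\left(b{\left(I,0 \right)} - 25\right)^{2} = \left(1 - 25\right)^{2} = \left(-24\right)^{2} = 576$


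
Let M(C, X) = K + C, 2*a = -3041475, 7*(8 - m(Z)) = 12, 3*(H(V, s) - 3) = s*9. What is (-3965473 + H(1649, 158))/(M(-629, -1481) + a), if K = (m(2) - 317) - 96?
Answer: 55509944/21304825 ≈ 2.6055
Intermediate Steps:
H(V, s) = 3 + 3*s (H(V, s) = 3 + (s*9)/3 = 3 + (9*s)/3 = 3 + 3*s)
m(Z) = 44/7 (m(Z) = 8 - ⅐*12 = 8 - 12/7 = 44/7)
a = -3041475/2 (a = (½)*(-3041475) = -3041475/2 ≈ -1.5207e+6)
K = -2847/7 (K = (44/7 - 317) - 96 = -2175/7 - 96 = -2847/7 ≈ -406.71)
M(C, X) = -2847/7 + C
(-3965473 + H(1649, 158))/(M(-629, -1481) + a) = (-3965473 + (3 + 3*158))/((-2847/7 - 629) - 3041475/2) = (-3965473 + (3 + 474))/(-7250/7 - 3041475/2) = (-3965473 + 477)/(-21304825/14) = -3964996*(-14/21304825) = 55509944/21304825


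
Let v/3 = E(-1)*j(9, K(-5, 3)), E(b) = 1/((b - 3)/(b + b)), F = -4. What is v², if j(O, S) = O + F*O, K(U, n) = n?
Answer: 6561/4 ≈ 1640.3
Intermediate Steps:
j(O, S) = -3*O (j(O, S) = O - 4*O = -3*O)
E(b) = 2*b/(-3 + b) (E(b) = 1/((-3 + b)/((2*b))) = 1/((-3 + b)*(1/(2*b))) = 1/((-3 + b)/(2*b)) = 2*b/(-3 + b))
v = -81/2 (v = 3*((2*(-1)/(-3 - 1))*(-3*9)) = 3*((2*(-1)/(-4))*(-27)) = 3*((2*(-1)*(-¼))*(-27)) = 3*((½)*(-27)) = 3*(-27/2) = -81/2 ≈ -40.500)
v² = (-81/2)² = 6561/4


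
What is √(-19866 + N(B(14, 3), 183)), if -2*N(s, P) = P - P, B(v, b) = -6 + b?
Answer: I*√19866 ≈ 140.95*I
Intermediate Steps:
N(s, P) = 0 (N(s, P) = -(P - P)/2 = -½*0 = 0)
√(-19866 + N(B(14, 3), 183)) = √(-19866 + 0) = √(-19866) = I*√19866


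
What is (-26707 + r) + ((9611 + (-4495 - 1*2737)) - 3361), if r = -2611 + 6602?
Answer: -23698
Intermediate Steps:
r = 3991
(-26707 + r) + ((9611 + (-4495 - 1*2737)) - 3361) = (-26707 + 3991) + ((9611 + (-4495 - 1*2737)) - 3361) = -22716 + ((9611 + (-4495 - 2737)) - 3361) = -22716 + ((9611 - 7232) - 3361) = -22716 + (2379 - 3361) = -22716 - 982 = -23698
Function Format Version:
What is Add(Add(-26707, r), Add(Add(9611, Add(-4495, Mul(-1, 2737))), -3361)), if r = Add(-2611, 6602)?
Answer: -23698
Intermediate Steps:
r = 3991
Add(Add(-26707, r), Add(Add(9611, Add(-4495, Mul(-1, 2737))), -3361)) = Add(Add(-26707, 3991), Add(Add(9611, Add(-4495, Mul(-1, 2737))), -3361)) = Add(-22716, Add(Add(9611, Add(-4495, -2737)), -3361)) = Add(-22716, Add(Add(9611, -7232), -3361)) = Add(-22716, Add(2379, -3361)) = Add(-22716, -982) = -23698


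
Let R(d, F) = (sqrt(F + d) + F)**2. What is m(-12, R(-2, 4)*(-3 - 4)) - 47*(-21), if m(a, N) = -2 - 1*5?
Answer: 980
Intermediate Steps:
R(d, F) = (F + sqrt(F + d))**2
m(a, N) = -7 (m(a, N) = -2 - 5 = -7)
m(-12, R(-2, 4)*(-3 - 4)) - 47*(-21) = -7 - 47*(-21) = -7 + 987 = 980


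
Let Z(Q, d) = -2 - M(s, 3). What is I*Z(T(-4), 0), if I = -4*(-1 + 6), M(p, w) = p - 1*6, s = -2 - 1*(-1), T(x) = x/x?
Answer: -100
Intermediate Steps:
T(x) = 1
s = -1 (s = -2 + 1 = -1)
M(p, w) = -6 + p (M(p, w) = p - 6 = -6 + p)
I = -20 (I = -4*5 = -20)
Z(Q, d) = 5 (Z(Q, d) = -2 - (-6 - 1) = -2 - 1*(-7) = -2 + 7 = 5)
I*Z(T(-4), 0) = -20*5 = -100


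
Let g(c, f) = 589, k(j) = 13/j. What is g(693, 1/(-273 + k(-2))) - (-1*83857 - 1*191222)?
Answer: 275668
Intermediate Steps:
g(693, 1/(-273 + k(-2))) - (-1*83857 - 1*191222) = 589 - (-1*83857 - 1*191222) = 589 - (-83857 - 191222) = 589 - 1*(-275079) = 589 + 275079 = 275668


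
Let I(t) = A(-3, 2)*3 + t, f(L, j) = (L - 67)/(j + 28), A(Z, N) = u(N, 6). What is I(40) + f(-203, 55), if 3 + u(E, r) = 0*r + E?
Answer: 2801/83 ≈ 33.747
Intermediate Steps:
u(E, r) = -3 + E (u(E, r) = -3 + (0*r + E) = -3 + (0 + E) = -3 + E)
A(Z, N) = -3 + N
f(L, j) = (-67 + L)/(28 + j)
I(t) = -3 + t (I(t) = (-3 + 2)*3 + t = -1*3 + t = -3 + t)
I(40) + f(-203, 55) = (-3 + 40) + (-67 - 203)/(28 + 55) = 37 - 270/83 = 2801/83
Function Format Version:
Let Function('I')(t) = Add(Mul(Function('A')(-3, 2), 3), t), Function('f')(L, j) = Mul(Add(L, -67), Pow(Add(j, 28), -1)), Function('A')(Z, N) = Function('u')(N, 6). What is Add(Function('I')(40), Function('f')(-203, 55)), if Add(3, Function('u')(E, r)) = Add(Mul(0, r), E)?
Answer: Rational(2801, 83) ≈ 33.747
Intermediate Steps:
Function('u')(E, r) = Add(-3, E) (Function('u')(E, r) = Add(-3, Add(Mul(0, r), E)) = Add(-3, Add(0, E)) = Add(-3, E))
Function('A')(Z, N) = Add(-3, N)
Function('f')(L, j) = Mul(Pow(Add(28, j), -1), Add(-67, L)) (Function('f')(L, j) = Mul(Add(-67, L), Pow(Add(28, j), -1)) = Mul(Pow(Add(28, j), -1), Add(-67, L)))
Function('I')(t) = Add(-3, t) (Function('I')(t) = Add(Mul(Add(-3, 2), 3), t) = Add(Mul(-1, 3), t) = Add(-3, t))
Add(Function('I')(40), Function('f')(-203, 55)) = Add(Add(-3, 40), Mul(Pow(Add(28, 55), -1), Add(-67, -203))) = Add(37, Mul(Pow(83, -1), -270)) = Add(37, Mul(Rational(1, 83), -270)) = Add(37, Rational(-270, 83)) = Rational(2801, 83)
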